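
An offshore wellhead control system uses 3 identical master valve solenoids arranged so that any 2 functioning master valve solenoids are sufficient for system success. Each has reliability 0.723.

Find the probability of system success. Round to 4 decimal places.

0.8123

R = Σ_{i=2}^{3} C(3,i) p^i (1−p)^{3−i} with p = 0.723
C(3,2)·0.723^2·0.277^1 = 0.434388
C(3,3)·0.723^3·0.277^0 = 0.377933
Sum = 0.8123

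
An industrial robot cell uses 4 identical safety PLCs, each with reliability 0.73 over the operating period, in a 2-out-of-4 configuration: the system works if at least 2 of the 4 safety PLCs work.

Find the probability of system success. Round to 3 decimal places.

R = Σ_{i=2}^{4} C(4,i) p^i (1−p)^{4−i} with p = 0.73
C(4,2)·0.73^2·0.27^2 = 0.23309
C(4,3)·0.73^3·0.27^1 = 0.42014
C(4,4)·0.73^4·0.27^0 = 0.28398
Sum = 0.937

0.937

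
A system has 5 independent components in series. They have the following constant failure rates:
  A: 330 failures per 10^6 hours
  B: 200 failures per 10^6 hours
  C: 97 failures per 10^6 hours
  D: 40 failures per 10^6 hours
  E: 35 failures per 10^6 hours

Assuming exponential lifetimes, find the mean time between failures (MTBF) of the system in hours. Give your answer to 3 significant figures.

1420

Series of exponential components: λ_sys = Σ λ_i
λ_sys = 0.00033 + 0.00020 + 0.000097 + 0.000040 + 0.000035 = 7.0200e-04 /h
MTBF = 1 / λ_sys = 1420 h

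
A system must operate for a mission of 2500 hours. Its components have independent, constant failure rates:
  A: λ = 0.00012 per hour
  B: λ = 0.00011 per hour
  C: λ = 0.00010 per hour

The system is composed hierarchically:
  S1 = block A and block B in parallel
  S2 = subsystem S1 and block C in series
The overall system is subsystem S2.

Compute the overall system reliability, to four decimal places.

R(A) = exp(−0.00012 × 2500) = 0.740818
R(B) = exp(−0.00011 × 2500) = 0.759572
R(C) = exp(−0.00010 × 2500) = 0.778801
Parallel (A and B): 1 − (1 − 0.740818)(1 − 0.759572) = 0.937685
Series ([0.937685] and C): 0.937685 × 0.778801 = 0.7303

0.7303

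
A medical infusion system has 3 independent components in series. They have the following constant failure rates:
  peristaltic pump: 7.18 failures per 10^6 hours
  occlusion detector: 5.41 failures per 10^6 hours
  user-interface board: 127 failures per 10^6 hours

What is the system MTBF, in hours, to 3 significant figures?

Series of exponential components: λ_sys = Σ λ_i
λ_sys = 0.00000718 + 0.00000541 + 0.000127 = 1.3959e-04 /h
MTBF = 1 / λ_sys = 7160 h

7160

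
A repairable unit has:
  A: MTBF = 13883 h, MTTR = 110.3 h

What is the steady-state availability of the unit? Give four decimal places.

0.9921

A(A) = MTBF/(MTBF+MTTR) = 13883/(13883+110.3) = 0.9921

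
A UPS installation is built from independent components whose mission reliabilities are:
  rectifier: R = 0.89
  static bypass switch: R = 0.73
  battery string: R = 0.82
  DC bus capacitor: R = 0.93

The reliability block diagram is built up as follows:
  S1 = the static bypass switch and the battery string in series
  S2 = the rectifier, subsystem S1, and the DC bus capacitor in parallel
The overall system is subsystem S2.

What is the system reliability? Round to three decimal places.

Series (static bypass switch and battery string): 0.73000 × 0.82000 = 0.59860
Parallel (rectifier, [0.59860], and DC bus capacitor): 1 − (1 − 0.89000)(1 − 0.59860)(1 − 0.93000) = 0.997

0.997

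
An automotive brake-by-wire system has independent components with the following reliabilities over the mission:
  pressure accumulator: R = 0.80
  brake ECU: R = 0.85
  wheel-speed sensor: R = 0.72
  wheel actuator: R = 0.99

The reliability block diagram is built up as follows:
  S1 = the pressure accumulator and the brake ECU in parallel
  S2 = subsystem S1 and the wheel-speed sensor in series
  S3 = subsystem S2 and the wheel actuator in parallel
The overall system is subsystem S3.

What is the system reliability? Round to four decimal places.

0.9970

Parallel (pressure accumulator and brake ECU): 1 − (1 − 0.800000)(1 − 0.850000) = 0.970000
Series ([0.970000] and wheel-speed sensor): 0.970000 × 0.720000 = 0.698400
Parallel ([0.698400] and wheel actuator): 1 − (1 − 0.698400)(1 − 0.990000) = 0.9970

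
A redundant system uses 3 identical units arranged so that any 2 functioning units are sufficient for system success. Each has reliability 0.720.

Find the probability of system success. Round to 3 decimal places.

R = Σ_{i=2}^{3} C(3,i) p^i (1−p)^{3−i} with p = 0.720
C(3,2)·0.720^2·0.280^1 = 0.43546
C(3,3)·0.720^3·0.280^0 = 0.37325
Sum = 0.809

0.809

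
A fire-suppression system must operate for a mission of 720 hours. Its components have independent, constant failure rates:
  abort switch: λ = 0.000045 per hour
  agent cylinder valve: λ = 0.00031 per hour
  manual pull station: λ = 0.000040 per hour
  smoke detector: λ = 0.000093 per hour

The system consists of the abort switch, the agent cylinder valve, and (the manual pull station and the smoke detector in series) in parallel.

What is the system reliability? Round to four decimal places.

0.9994

R(abort switch) = exp(−0.000045 × 720) = 0.968119
R(agent cylinder valve) = exp(−0.00031 × 720) = 0.799955
R(manual pull station) = exp(−0.000040 × 720) = 0.971611
R(smoke detector) = exp(−0.000093 × 720) = 0.935233
Series (manual pull station and smoke detector): 0.971611 × 0.935233 = 0.908683
Parallel (abort switch, agent cylinder valve, and [0.908683]): 1 − (1 − 0.968119)(1 − 0.799955)(1 − 0.908683) = 0.9994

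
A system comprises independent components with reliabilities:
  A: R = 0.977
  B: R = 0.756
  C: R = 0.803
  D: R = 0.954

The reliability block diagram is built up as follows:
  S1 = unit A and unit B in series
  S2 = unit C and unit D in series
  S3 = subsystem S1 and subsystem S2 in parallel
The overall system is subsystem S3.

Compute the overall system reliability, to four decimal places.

0.9389

Series (A and B): 0.977000 × 0.756000 = 0.738612
Series (C and D): 0.803000 × 0.954000 = 0.766062
Parallel ([0.738612] and [0.766062]): 1 − (1 − 0.738612)(1 − 0.766062) = 0.9389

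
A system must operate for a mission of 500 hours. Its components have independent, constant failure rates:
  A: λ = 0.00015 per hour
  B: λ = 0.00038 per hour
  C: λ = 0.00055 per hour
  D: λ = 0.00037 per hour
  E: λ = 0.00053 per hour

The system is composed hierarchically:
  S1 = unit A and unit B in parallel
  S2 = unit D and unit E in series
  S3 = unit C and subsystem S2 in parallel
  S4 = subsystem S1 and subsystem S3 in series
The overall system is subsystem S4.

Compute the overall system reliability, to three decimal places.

0.901

R(A) = exp(−0.00015 × 500) = 0.92774
R(B) = exp(−0.00038 × 500) = 0.82696
R(C) = exp(−0.00055 × 500) = 0.75957
R(D) = exp(−0.00037 × 500) = 0.83110
R(E) = exp(−0.00053 × 500) = 0.76721
Parallel (A and B): 1 − (1 − 0.92774)(1 − 0.82696) = 0.98750
Series (D and E): 0.83110 × 0.76721 = 0.63763
Parallel (C and [0.63763]): 1 − (1 − 0.75957)(1 − 0.63763) = 0.91288
Series ([0.98750] and [0.91288]): 0.98750 × 0.91288 = 0.901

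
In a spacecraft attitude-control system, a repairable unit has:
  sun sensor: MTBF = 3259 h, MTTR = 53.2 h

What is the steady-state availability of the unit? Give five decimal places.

0.98394

A(sun sensor) = MTBF/(MTBF+MTTR) = 3259/(3259+53.2) = 0.98394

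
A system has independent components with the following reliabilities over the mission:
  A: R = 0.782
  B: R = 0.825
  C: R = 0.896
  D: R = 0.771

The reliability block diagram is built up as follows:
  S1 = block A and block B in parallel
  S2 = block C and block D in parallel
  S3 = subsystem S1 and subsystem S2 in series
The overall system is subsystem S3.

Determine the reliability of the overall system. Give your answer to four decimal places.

Parallel (A and B): 1 − (1 − 0.782000)(1 − 0.825000) = 0.961850
Parallel (C and D): 1 − (1 − 0.896000)(1 − 0.771000) = 0.976184
Series ([0.961850] and [0.976184]): 0.961850 × 0.976184 = 0.9389

0.9389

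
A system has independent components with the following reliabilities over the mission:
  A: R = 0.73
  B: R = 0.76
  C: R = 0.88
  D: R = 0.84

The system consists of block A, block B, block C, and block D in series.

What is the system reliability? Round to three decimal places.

0.410

Series (A, B, C, and D): 0.73000 × 0.76000 × 0.88000 × 0.84000 = 0.410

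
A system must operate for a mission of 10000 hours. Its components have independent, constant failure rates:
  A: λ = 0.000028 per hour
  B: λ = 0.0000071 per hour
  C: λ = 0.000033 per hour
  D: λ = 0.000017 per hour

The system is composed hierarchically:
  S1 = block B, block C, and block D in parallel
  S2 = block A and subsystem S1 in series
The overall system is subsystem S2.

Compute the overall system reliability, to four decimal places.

R(A) = exp(−0.000028 × 10000) = 0.755784
R(B) = exp(−0.0000071 × 10000) = 0.931462
R(C) = exp(−0.000033 × 10000) = 0.718924
R(D) = exp(−0.000017 × 10000) = 0.843665
Parallel (B, C, and D): 1 − (1 − 0.931462)(1 − 0.718924)(1 − 0.843665) = 0.996988
Series (A and [0.996988]): 0.755784 × 0.996988 = 0.7535

0.7535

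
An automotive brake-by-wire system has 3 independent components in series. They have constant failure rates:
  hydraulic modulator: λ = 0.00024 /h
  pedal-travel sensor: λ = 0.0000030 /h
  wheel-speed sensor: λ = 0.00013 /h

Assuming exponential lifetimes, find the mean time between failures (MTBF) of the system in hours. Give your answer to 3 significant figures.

Series of exponential components: λ_sys = Σ λ_i
λ_sys = 0.00024 + 0.0000030 + 0.00013 = 3.7300e-04 /h
MTBF = 1 / λ_sys = 2680 h

2680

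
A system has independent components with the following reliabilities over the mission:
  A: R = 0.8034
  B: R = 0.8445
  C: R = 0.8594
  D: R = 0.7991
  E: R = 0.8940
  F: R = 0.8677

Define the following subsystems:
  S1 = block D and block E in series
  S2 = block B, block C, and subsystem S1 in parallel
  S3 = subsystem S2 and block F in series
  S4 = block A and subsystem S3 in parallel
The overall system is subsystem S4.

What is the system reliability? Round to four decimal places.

Series (D and E): 0.799100 × 0.894000 = 0.714395
Parallel (B, C, and [0.714395]): 1 − (1 − 0.844500)(1 − 0.859400)(1 − 0.714395) = 0.993756
Series ([0.993756] and F): 0.993756 × 0.867700 = 0.862282
Parallel (A and [0.862282]): 1 − (1 − 0.803400)(1 − 0.862282) = 0.9729

0.9729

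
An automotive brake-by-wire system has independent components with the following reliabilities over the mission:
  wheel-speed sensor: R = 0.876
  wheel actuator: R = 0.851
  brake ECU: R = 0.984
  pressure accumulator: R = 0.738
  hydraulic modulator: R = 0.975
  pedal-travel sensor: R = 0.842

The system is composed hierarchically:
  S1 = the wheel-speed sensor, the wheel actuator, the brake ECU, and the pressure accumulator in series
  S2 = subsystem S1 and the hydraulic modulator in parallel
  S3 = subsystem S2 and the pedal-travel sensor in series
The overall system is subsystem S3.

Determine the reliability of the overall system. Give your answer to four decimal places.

Series (wheel-speed sensor, wheel actuator, brake ECU, and pressure accumulator): 0.876000 × 0.851000 × 0.984000 × 0.738000 = 0.541359
Parallel ([0.541359] and hydraulic modulator): 1 − (1 − 0.541359)(1 − 0.975000) = 0.988534
Series ([0.988534] and pedal-travel sensor): 0.988534 × 0.842000 = 0.8323

0.8323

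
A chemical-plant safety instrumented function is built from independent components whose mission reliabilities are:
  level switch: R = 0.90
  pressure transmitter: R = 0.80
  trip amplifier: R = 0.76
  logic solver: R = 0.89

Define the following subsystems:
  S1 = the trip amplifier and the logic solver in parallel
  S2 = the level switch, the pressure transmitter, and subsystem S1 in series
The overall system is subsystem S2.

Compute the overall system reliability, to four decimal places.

0.7010

Parallel (trip amplifier and logic solver): 1 − (1 − 0.760000)(1 − 0.890000) = 0.973600
Series (level switch, pressure transmitter, and [0.973600]): 0.900000 × 0.800000 × 0.973600 = 0.7010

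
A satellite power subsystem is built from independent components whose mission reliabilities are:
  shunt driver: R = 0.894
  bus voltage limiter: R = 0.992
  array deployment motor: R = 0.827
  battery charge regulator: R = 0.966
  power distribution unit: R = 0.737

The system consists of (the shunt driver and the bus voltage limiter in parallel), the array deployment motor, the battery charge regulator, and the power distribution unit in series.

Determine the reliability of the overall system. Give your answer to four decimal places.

0.5883

Parallel (shunt driver and bus voltage limiter): 1 − (1 − 0.894000)(1 − 0.992000) = 0.999152
Series ([0.999152], array deployment motor, battery charge regulator, and power distribution unit): 0.999152 × 0.827000 × 0.966000 × 0.737000 = 0.5883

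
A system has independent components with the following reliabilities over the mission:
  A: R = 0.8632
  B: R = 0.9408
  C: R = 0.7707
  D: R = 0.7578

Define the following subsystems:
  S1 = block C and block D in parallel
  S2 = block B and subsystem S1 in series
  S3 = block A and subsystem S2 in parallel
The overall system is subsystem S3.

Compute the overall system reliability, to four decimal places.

0.9848

Parallel (C and D): 1 − (1 − 0.770700)(1 − 0.757800) = 0.944464
Series (B and [0.944464]): 0.940800 × 0.944464 = 0.888552
Parallel (A and [0.888552]): 1 − (1 − 0.863200)(1 − 0.888552) = 0.9848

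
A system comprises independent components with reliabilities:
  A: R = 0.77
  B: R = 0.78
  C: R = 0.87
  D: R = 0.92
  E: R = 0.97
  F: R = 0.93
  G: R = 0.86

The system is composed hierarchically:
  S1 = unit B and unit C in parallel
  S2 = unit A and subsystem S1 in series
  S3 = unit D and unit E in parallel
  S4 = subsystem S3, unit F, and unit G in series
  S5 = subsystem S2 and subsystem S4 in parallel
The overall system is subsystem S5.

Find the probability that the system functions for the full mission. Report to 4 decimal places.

Parallel (B and C): 1 − (1 − 0.780000)(1 − 0.870000) = 0.971400
Series (A and [0.971400]): 0.770000 × 0.971400 = 0.747978
Parallel (D and E): 1 − (1 − 0.920000)(1 − 0.970000) = 0.997600
Series ([0.997600], F, and G): 0.997600 × 0.930000 × 0.860000 = 0.797880
Parallel ([0.747978] and [0.797880]): 1 − (1 − 0.747978)(1 − 0.797880) = 0.9491

0.9491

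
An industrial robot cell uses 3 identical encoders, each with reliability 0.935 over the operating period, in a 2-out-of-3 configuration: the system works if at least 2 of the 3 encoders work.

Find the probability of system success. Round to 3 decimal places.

0.988

R = Σ_{i=2}^{3} C(3,i) p^i (1−p)^{3−i} with p = 0.935
C(3,2)·0.935^2·0.065^1 = 0.17047
C(3,3)·0.935^3·0.065^0 = 0.81740
Sum = 0.988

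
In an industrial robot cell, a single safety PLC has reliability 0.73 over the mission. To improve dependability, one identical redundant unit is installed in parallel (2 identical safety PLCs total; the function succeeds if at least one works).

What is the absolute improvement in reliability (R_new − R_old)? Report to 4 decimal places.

0.1971

R_before = 0.73
R_after = 1 − (1 − 0.73)^2 = 0.9271
ΔR = 0.9271 − 0.73 = 0.1971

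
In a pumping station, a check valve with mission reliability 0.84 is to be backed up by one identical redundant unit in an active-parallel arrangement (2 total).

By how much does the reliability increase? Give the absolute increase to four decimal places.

R_before = 0.84
R_after = 1 − (1 − 0.84)^2 = 0.9744
ΔR = 0.9744 − 0.84 = 0.1344

0.1344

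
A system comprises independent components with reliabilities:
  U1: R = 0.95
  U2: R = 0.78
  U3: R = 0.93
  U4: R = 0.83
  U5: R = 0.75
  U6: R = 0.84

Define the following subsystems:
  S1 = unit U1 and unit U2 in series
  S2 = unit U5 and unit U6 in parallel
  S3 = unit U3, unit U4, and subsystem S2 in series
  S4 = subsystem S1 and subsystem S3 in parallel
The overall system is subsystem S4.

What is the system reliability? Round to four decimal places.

Series (U1 and U2): 0.950000 × 0.780000 = 0.741000
Parallel (U5 and U6): 1 − (1 − 0.750000)(1 − 0.840000) = 0.960000
Series (U3, U4, and [0.960000]): 0.930000 × 0.830000 × 0.960000 = 0.741024
Parallel ([0.741000] and [0.741024]): 1 − (1 − 0.741000)(1 − 0.741024) = 0.9329

0.9329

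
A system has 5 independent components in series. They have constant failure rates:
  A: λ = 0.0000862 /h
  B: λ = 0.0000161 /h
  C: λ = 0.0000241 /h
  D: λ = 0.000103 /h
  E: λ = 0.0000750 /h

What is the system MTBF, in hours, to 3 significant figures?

Series of exponential components: λ_sys = Σ λ_i
λ_sys = 0.0000862 + 0.0000161 + 0.0000241 + 0.000103 + 0.0000750 = 3.0440e-04 /h
MTBF = 1 / λ_sys = 3290 h

3290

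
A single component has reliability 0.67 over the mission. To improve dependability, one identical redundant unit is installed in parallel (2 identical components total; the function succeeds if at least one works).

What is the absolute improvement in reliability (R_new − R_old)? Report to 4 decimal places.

0.2211

R_before = 0.67
R_after = 1 − (1 − 0.67)^2 = 0.8911
ΔR = 0.8911 − 0.67 = 0.2211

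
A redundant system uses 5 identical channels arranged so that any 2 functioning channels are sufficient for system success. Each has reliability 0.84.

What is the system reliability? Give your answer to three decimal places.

0.997

R = Σ_{i=2}^{5} C(5,i) p^i (1−p)^{5−i} with p = 0.84
C(5,2)·0.84^2·0.16^3 = 0.02890
C(5,3)·0.84^3·0.16^2 = 0.15173
C(5,4)·0.84^4·0.16^1 = 0.39830
C(5,5)·0.84^5·0.16^0 = 0.41821
Sum = 0.997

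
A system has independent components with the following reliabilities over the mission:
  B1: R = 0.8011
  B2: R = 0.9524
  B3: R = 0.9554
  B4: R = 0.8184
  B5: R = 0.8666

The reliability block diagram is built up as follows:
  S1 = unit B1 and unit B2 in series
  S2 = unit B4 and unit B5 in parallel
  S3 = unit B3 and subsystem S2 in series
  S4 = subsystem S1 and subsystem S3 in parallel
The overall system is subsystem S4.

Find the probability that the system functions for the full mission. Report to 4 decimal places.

0.9839

Series (B1 and B2): 0.801100 × 0.952400 = 0.762968
Parallel (B4 and B5): 1 − (1 − 0.818400)(1 − 0.866600) = 0.975775
Series (B3 and [0.975775]): 0.955400 × 0.975775 = 0.932255
Parallel ([0.762968] and [0.932255]): 1 − (1 − 0.762968)(1 − 0.932255) = 0.9839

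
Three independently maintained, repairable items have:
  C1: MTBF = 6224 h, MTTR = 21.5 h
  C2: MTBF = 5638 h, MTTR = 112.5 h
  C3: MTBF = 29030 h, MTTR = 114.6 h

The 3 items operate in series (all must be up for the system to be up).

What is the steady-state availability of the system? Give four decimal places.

A(C1) = MTBF/(MTBF+MTTR) = 6224/(6224+21.5) = 0.996558
A(C2) = MTBF/(MTBF+MTTR) = 5638/(5638+112.5) = 0.980436
A(C3) = MTBF/(MTBF+MTTR) = 29030/(29030+114.6) = 0.996068
Series availability: 0.996558 × 0.980436 × 0.996068 = 0.9732

0.9732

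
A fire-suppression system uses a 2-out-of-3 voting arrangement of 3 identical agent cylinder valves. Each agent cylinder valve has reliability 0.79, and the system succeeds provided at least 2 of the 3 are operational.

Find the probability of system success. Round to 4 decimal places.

R = Σ_{i=2}^{3} C(3,i) p^i (1−p)^{3−i} with p = 0.79
C(3,2)·0.79^2·0.21^1 = 0.393183
C(3,3)·0.79^3·0.21^0 = 0.493039
Sum = 0.8862

0.8862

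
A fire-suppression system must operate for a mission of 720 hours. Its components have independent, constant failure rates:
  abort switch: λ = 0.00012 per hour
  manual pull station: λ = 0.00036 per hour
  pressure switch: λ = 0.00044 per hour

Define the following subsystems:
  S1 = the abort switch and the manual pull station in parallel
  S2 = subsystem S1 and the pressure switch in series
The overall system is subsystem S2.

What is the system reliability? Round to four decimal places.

R(abort switch) = exp(−0.00012 × 720) = 0.917227
R(manual pull station) = exp(−0.00036 × 720) = 0.771669
R(pressure switch) = exp(−0.00044 × 720) = 0.728476
Parallel (abort switch and manual pull station): 1 − (1 − 0.917227)(1 − 0.771669) = 0.981100
Series ([0.981100] and pressure switch): 0.981100 × 0.728476 = 0.7147

0.7147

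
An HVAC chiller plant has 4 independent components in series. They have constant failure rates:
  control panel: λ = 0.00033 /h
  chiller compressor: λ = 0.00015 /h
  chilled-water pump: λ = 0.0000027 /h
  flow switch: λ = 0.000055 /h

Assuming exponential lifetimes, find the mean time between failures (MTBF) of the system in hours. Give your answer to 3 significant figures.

1860

Series of exponential components: λ_sys = Σ λ_i
λ_sys = 0.00033 + 0.00015 + 0.0000027 + 0.000055 = 5.3770e-04 /h
MTBF = 1 / λ_sys = 1860 h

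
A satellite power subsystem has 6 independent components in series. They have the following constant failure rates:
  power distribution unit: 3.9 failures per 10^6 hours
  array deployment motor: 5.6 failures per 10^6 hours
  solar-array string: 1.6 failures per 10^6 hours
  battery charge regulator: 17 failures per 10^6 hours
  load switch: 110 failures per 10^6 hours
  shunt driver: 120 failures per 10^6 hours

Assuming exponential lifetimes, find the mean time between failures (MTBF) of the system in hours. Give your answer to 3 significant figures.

Series of exponential components: λ_sys = Σ λ_i
λ_sys = 0.0000039 + 0.0000056 + 0.0000016 + 0.000017 + 0.00011 + 0.00012 = 2.5810e-04 /h
MTBF = 1 / λ_sys = 3870 h

3870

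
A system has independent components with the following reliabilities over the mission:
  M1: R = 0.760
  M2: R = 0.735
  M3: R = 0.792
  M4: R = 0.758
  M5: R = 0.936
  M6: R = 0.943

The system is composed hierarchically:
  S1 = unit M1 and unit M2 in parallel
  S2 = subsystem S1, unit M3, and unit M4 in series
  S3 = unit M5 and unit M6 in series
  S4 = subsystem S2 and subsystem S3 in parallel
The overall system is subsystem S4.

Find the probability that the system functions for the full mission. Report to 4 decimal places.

Parallel (M1 and M2): 1 − (1 − 0.760000)(1 − 0.735000) = 0.936400
Series ([0.936400], M3, and M4): 0.936400 × 0.792000 × 0.758000 = 0.562155
Series (M5 and M6): 0.936000 × 0.943000 = 0.882648
Parallel ([0.562155] and [0.882648]): 1 − (1 − 0.562155)(1 − 0.882648) = 0.9486

0.9486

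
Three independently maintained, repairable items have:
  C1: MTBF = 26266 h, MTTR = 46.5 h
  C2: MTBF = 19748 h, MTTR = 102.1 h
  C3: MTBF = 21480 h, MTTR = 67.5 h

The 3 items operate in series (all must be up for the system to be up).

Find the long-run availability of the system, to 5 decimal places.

A(C1) = MTBF/(MTBF+MTTR) = 26266/(26266+46.5) = 0.998233
A(C2) = MTBF/(MTBF+MTTR) = 19748/(19748+102.1) = 0.994856
A(C3) = MTBF/(MTBF+MTTR) = 21480/(21480+67.5) = 0.996867
Series availability: 0.998233 × 0.994856 × 0.996867 = 0.98999

0.98999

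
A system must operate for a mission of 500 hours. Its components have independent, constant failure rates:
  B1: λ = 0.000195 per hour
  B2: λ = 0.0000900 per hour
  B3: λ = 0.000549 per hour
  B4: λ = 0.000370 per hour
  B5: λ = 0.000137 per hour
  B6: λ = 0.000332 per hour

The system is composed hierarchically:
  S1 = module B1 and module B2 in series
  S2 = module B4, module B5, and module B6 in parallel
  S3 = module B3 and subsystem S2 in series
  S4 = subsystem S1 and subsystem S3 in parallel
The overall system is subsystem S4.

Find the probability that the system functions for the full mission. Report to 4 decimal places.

R(B1) = exp(−0.000195 × 500) = 0.907102
R(B2) = exp(−0.0000900 × 500) = 0.955997
R(B3) = exp(−0.000549 × 500) = 0.759952
R(B4) = exp(−0.000370 × 500) = 0.831104
R(B5) = exp(−0.000137 × 500) = 0.933793
R(B6) = exp(−0.000332 × 500) = 0.847046
Series (B1 and B2): 0.907102 × 0.955997 = 0.867187
Parallel (B4, B5, and B6): 1 − (1 − 0.831104)(1 − 0.933793)(1 − 0.847046) = 0.998290
Series (B3 and [0.998290]): 0.759952 × 0.998290 = 0.758652
Parallel ([0.867187] and [0.758652]): 1 − (1 − 0.867187)(1 − 0.758652) = 0.9679

0.9679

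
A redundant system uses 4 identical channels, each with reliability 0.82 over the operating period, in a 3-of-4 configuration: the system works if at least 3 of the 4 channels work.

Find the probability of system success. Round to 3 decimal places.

0.849

R = Σ_{i=3}^{4} C(4,i) p^i (1−p)^{4−i} with p = 0.82
C(4,3)·0.82^3·0.18^1 = 0.39698
C(4,4)·0.82^4·0.18^0 = 0.45212
Sum = 0.849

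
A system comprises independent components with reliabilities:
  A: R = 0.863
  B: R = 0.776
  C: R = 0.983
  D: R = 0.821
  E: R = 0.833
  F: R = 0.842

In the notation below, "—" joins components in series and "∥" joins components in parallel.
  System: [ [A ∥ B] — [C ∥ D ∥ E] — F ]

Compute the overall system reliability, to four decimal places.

0.8157

Parallel (A and B): 1 − (1 − 0.863000)(1 − 0.776000) = 0.969312
Parallel (C, D, and E): 1 − (1 − 0.983000)(1 − 0.821000)(1 − 0.833000) = 0.999492
Series ([0.969312], [0.999492], and F): 0.969312 × 0.999492 × 0.842000 = 0.8157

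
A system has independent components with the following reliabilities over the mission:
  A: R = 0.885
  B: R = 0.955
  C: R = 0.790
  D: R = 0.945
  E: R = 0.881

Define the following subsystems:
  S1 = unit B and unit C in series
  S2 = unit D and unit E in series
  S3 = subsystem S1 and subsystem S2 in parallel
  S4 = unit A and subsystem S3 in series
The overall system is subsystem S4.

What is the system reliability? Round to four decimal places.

0.8486

Series (B and C): 0.955000 × 0.790000 = 0.754450
Series (D and E): 0.945000 × 0.881000 = 0.832545
Parallel ([0.754450] and [0.832545]): 1 − (1 − 0.754450)(1 − 0.832545) = 0.958881
Series (A and [0.958881]): 0.885000 × 0.958881 = 0.8486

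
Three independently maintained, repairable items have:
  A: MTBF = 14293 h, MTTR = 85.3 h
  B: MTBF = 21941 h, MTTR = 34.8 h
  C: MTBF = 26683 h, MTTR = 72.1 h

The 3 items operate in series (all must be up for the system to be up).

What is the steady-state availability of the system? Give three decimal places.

A(A) = MTBF/(MTBF+MTTR) = 14293/(14293+85.3) = 0.994067
A(B) = MTBF/(MTBF+MTTR) = 21941/(21941+34.8) = 0.998416
A(C) = MTBF/(MTBF+MTTR) = 26683/(26683+72.1) = 0.997305
Series availability: 0.994067 × 0.998416 × 0.997305 = 0.990

0.990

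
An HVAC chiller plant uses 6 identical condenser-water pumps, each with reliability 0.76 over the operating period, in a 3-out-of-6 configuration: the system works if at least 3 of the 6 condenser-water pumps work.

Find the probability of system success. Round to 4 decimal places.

R = Σ_{i=3}^{6} C(6,i) p^i (1−p)^{6−i} with p = 0.76
C(6,3)·0.76^3·0.24^3 = 0.121368
C(6,4)·0.76^4·0.24^2 = 0.288249
C(6,5)·0.76^5·0.24^1 = 0.365116
C(6,6)·0.76^6·0.24^0 = 0.192700
Sum = 0.9674

0.9674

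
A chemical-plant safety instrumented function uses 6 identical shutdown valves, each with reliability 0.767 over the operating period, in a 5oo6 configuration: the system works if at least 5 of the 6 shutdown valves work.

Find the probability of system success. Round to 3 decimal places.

R = Σ_{i=5}^{6} C(6,i) p^i (1−p)^{6−i} with p = 0.767
C(6,5)·0.767^5·0.233^1 = 0.37109
C(6,6)·0.767^6·0.233^0 = 0.20360
Sum = 0.575

0.575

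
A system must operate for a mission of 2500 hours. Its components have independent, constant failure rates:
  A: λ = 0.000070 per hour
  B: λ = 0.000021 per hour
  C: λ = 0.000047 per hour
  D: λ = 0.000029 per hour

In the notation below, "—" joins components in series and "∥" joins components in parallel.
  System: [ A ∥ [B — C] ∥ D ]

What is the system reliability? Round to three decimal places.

0.998

R(A) = exp(−0.000070 × 2500) = 0.83946
R(B) = exp(−0.000021 × 2500) = 0.94885
R(C) = exp(−0.000047 × 2500) = 0.88914
R(D) = exp(−0.000029 × 2500) = 0.93007
Series (B and C): 0.94885 × 0.88914 = 0.84366
Parallel (A, [0.84366], and D): 1 − (1 − 0.83946)(1 − 0.84366)(1 − 0.93007) = 0.998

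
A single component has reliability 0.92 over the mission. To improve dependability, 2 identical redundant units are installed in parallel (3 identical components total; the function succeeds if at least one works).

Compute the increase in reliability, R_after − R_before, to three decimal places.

R_before = 0.92
R_after = 1 − (1 − 0.92)^3 = 0.999
ΔR = 0.999 − 0.92 = 0.079

0.079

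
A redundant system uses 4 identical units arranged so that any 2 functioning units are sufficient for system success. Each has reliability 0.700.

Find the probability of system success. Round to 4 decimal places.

R = Σ_{i=2}^{4} C(4,i) p^i (1−p)^{4−i} with p = 0.700
C(4,2)·0.700^2·0.300^2 = 0.264600
C(4,3)·0.700^3·0.300^1 = 0.411600
C(4,4)·0.700^4·0.300^0 = 0.240100
Sum = 0.9163

0.9163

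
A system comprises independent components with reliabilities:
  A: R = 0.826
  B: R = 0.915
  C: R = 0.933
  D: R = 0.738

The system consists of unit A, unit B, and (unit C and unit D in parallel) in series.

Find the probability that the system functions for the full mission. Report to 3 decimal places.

Parallel (C and D): 1 − (1 − 0.93300)(1 − 0.73800) = 0.98245
Series (A, B, and [0.98245]): 0.82600 × 0.91500 × 0.98245 = 0.743

0.743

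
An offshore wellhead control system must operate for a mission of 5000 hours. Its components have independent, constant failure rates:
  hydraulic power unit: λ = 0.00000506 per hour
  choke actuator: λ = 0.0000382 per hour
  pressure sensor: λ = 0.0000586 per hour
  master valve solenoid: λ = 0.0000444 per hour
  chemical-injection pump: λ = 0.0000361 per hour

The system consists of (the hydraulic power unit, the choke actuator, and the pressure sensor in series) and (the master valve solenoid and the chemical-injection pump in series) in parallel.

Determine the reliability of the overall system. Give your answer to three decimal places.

0.868

R(hydraulic power unit) = exp(−0.00000506 × 5000) = 0.97502
R(choke actuator) = exp(−0.0000382 × 5000) = 0.82613
R(pressure sensor) = exp(−0.0000586 × 5000) = 0.74602
R(master valve solenoid) = exp(−0.0000444 × 5000) = 0.80092
R(chemical-injection pump) = exp(−0.0000361 × 5000) = 0.83485
Series (hydraulic power unit, choke actuator, and pressure sensor): 0.97502 × 0.82613 × 0.74602 = 0.60091
Series (master valve solenoid and chemical-injection pump): 0.80092 × 0.83485 = 0.66865
Parallel ([0.60091] and [0.66865]): 1 − (1 − 0.60091)(1 − 0.66865) = 0.868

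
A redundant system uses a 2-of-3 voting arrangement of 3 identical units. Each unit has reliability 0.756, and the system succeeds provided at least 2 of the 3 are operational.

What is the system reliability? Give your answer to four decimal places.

R = Σ_{i=2}^{3} C(3,i) p^i (1−p)^{3−i} with p = 0.756
C(3,2)·0.756^2·0.244^1 = 0.418364
C(3,3)·0.756^3·0.244^0 = 0.432081
Sum = 0.8504

0.8504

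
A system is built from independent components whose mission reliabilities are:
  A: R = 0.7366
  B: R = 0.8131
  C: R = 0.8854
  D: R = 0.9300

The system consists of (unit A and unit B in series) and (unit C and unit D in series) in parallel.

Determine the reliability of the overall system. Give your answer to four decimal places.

Series (A and B): 0.736600 × 0.813100 = 0.598929
Series (C and D): 0.885400 × 0.930000 = 0.823422
Parallel ([0.598929] and [0.823422]): 1 − (1 − 0.598929)(1 − 0.823422) = 0.9292

0.9292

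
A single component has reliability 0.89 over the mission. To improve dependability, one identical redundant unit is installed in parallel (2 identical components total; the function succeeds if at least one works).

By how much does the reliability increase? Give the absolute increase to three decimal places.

R_before = 0.89
R_after = 1 − (1 − 0.89)^2 = 0.988
ΔR = 0.988 − 0.89 = 0.098

0.098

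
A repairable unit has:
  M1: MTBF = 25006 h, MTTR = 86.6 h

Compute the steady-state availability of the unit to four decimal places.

A(M1) = MTBF/(MTBF+MTTR) = 25006/(25006+86.6) = 0.9965

0.9965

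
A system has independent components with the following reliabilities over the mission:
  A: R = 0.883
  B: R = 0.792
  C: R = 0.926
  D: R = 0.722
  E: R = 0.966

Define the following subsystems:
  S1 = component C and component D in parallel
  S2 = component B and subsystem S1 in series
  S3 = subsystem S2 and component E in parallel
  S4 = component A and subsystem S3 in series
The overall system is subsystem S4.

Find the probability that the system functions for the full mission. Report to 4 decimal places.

Parallel (C and D): 1 − (1 − 0.926000)(1 − 0.722000) = 0.979428
Series (B and [0.979428]): 0.792000 × 0.979428 = 0.775707
Parallel ([0.775707] and E): 1 − (1 − 0.775707)(1 − 0.966000) = 0.992374
Series (A and [0.992374]): 0.883000 × 0.992374 = 0.8763

0.8763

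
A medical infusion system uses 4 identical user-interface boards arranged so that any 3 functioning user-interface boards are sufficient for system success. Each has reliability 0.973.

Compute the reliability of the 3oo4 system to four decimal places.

R = Σ_{i=3}^{4} C(4,i) p^i (1−p)^{4−i} with p = 0.973
C(4,3)·0.973^3·0.027^1 = 0.099486
C(4,4)·0.973^4·0.027^0 = 0.896296
Sum = 0.9958

0.9958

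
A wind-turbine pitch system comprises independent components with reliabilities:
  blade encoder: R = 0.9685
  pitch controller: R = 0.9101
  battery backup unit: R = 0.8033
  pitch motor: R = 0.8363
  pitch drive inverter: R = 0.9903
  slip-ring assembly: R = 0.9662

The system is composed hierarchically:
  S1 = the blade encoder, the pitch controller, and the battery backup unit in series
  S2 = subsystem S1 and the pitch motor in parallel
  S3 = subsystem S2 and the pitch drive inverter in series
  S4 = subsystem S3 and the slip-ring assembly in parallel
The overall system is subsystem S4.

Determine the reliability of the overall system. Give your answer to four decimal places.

Series (blade encoder, pitch controller, and battery backup unit): 0.968500 × 0.910100 × 0.803300 = 0.708054
Parallel ([0.708054] and pitch motor): 1 − (1 − 0.708054)(1 − 0.836300) = 0.952208
Series ([0.952208] and pitch drive inverter): 0.952208 × 0.990300 = 0.942972
Parallel ([0.942972] and slip-ring assembly): 1 − (1 − 0.942972)(1 − 0.966200) = 0.9981

0.9981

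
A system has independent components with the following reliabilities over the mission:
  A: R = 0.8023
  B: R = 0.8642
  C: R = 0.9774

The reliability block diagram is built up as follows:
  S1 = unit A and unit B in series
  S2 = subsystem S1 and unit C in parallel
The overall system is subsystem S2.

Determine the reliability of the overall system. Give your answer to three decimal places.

0.993

Series (A and B): 0.80230 × 0.86420 = 0.69335
Parallel ([0.69335] and C): 1 − (1 − 0.69335)(1 − 0.97740) = 0.993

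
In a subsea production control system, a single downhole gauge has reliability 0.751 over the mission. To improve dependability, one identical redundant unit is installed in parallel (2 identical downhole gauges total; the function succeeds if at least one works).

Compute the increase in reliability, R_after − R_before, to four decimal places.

0.1870

R_before = 0.751
R_after = 1 − (1 − 0.751)^2 = 0.9380
ΔR = 0.9380 − 0.751 = 0.1870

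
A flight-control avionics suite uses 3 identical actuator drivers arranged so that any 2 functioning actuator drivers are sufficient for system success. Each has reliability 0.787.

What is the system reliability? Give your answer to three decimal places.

R = Σ_{i=2}^{3} C(3,i) p^i (1−p)^{3−i} with p = 0.787
C(3,2)·0.787^2·0.213^1 = 0.39578
C(3,3)·0.787^3·0.213^0 = 0.48744
Sum = 0.883

0.883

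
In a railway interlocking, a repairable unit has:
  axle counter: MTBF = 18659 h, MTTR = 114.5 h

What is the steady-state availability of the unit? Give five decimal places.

A(axle counter) = MTBF/(MTBF+MTTR) = 18659/(18659+114.5) = 0.99390

0.99390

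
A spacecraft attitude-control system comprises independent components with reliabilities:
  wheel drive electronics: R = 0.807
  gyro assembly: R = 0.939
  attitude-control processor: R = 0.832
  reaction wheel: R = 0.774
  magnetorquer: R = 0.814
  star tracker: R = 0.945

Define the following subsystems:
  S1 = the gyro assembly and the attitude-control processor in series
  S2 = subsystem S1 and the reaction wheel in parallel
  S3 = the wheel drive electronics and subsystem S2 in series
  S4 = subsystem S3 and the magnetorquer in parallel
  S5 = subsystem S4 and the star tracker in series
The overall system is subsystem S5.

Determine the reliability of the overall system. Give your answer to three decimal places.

0.904

Series (gyro assembly and attitude-control processor): 0.93900 × 0.83200 = 0.78125
Parallel ([0.78125] and reaction wheel): 1 − (1 − 0.78125)(1 − 0.77400) = 0.95056
Series (wheel drive electronics and [0.95056]): 0.80700 × 0.95056 = 0.76710
Parallel ([0.76710] and magnetorquer): 1 − (1 − 0.76710)(1 − 0.81400) = 0.95668
Series ([0.95668] and star tracker): 0.95668 × 0.94500 = 0.904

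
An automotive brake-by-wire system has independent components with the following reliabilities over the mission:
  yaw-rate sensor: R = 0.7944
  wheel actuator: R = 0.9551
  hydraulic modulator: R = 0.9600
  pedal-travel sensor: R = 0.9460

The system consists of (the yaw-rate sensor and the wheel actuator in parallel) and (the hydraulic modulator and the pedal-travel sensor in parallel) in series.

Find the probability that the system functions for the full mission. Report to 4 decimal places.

Parallel (yaw-rate sensor and wheel actuator): 1 − (1 − 0.794400)(1 − 0.955100) = 0.990769
Parallel (hydraulic modulator and pedal-travel sensor): 1 − (1 − 0.960000)(1 − 0.946000) = 0.997840
Series ([0.990769] and [0.997840]): 0.990769 × 0.997840 = 0.9886

0.9886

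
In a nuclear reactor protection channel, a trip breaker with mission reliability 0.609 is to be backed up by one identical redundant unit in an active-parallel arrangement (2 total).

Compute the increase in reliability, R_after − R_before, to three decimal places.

0.238

R_before = 0.609
R_after = 1 − (1 − 0.609)^2 = 0.847
ΔR = 0.847 − 0.609 = 0.238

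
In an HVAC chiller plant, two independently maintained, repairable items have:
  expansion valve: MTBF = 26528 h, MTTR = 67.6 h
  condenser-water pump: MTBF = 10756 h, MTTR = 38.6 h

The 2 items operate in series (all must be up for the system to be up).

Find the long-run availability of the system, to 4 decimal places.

0.9939

A(expansion valve) = MTBF/(MTBF+MTTR) = 26528/(26528+67.6) = 0.997458
A(condenser-water pump) = MTBF/(MTBF+MTTR) = 10756/(10756+38.6) = 0.996424
Series availability: 0.997458 × 0.996424 = 0.9939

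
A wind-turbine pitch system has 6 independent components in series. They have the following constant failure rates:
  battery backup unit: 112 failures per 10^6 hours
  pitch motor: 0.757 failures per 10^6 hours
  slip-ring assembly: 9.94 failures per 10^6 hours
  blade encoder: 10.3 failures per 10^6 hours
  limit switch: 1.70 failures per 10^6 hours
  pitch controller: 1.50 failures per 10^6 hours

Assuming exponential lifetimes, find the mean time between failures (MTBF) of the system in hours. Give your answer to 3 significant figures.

7340

Series of exponential components: λ_sys = Σ λ_i
λ_sys = 0.000112 + 0.000000757 + 0.00000994 + 0.0000103 + 0.00000170 + 0.00000150 = 1.3620e-04 /h
MTBF = 1 / λ_sys = 7340 h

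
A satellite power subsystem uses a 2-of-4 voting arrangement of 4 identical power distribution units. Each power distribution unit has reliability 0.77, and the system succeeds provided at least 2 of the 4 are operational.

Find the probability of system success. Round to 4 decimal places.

R = Σ_{i=2}^{4} C(4,i) p^i (1−p)^{4−i} with p = 0.77
C(4,2)·0.77^2·0.23^2 = 0.188186
C(4,3)·0.77^3·0.23^1 = 0.420010
C(4,4)·0.77^4·0.23^0 = 0.351530
Sum = 0.9597

0.9597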